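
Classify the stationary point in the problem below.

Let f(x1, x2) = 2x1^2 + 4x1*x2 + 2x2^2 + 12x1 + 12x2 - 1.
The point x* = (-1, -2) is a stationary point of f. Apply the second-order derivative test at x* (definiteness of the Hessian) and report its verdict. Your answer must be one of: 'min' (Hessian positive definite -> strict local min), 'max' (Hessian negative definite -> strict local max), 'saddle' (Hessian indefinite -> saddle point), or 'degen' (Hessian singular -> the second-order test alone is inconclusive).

Compute the Hessian H = grad^2 f:
  H = [[4, 4], [4, 4]]
Verify stationarity: grad f(x*) = H x* + g = (0, 0).
Eigenvalues of H: 0, 8.
H has a zero eigenvalue (singular; positive semidefinite but not definite), so H is neither positive definite, negative definite, nor indefinite. The second-order test alone is inconclusive -> degen.
(Indeed, f is constant along the null direction of H through x*, so x* is not a strict local extremum.)

degen


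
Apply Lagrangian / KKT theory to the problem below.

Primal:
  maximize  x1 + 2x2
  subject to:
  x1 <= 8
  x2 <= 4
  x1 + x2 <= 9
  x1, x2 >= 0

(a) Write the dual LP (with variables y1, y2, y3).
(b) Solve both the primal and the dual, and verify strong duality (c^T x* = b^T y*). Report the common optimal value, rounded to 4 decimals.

The standard primal-dual pair for 'max c^T x s.t. A x <= b, x >= 0' is:
  Dual:  min b^T y  s.t.  A^T y >= c,  y >= 0.

So the dual LP is:
  minimize  8y1 + 4y2 + 9y3
  subject to:
    y1 + y3 >= 1
    y2 + y3 >= 2
    y1, y2, y3 >= 0

Solving the primal: x* = (5, 4).
  primal value c^T x* = 13.
Solving the dual: y* = (0, 1, 1).
  dual value b^T y* = 13.
Strong duality: c^T x* = b^T y*. Confirmed.

13


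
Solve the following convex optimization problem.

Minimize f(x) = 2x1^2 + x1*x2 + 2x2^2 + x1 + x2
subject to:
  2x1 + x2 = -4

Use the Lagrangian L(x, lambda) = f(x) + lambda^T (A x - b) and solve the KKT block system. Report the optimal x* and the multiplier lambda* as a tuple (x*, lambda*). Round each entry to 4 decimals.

Form the Lagrangian:
  L(x, lambda) = (1/2) x^T Q x + c^T x + lambda^T (A x - b)
Stationarity (grad_x L = 0): Q x + c + A^T lambda = 0.
Primal feasibility: A x = b.

This gives the KKT block system:
  [ Q   A^T ] [ x     ]   [-c ]
  [ A    0  ] [ lambda ] = [ b ]

Solving the linear system:
  x*      = (-1.6875, -0.625)
  lambda* = (3.1875)
  f(x*)   = 5.2188

x* = (-1.6875, -0.625), lambda* = (3.1875)


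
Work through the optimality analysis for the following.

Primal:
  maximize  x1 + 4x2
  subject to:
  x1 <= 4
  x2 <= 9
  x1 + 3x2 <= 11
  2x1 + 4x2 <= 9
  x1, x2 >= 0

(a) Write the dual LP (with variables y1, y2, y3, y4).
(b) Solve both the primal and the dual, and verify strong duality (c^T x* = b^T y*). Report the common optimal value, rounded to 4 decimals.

The standard primal-dual pair for 'max c^T x s.t. A x <= b, x >= 0' is:
  Dual:  min b^T y  s.t.  A^T y >= c,  y >= 0.

So the dual LP is:
  minimize  4y1 + 9y2 + 11y3 + 9y4
  subject to:
    y1 + y3 + 2y4 >= 1
    y2 + 3y3 + 4y4 >= 4
    y1, y2, y3, y4 >= 0

Solving the primal: x* = (0, 2.25).
  primal value c^T x* = 9.
Solving the dual: y* = (0, 0, 0, 1).
  dual value b^T y* = 9.
Strong duality: c^T x* = b^T y*. Confirmed.

9


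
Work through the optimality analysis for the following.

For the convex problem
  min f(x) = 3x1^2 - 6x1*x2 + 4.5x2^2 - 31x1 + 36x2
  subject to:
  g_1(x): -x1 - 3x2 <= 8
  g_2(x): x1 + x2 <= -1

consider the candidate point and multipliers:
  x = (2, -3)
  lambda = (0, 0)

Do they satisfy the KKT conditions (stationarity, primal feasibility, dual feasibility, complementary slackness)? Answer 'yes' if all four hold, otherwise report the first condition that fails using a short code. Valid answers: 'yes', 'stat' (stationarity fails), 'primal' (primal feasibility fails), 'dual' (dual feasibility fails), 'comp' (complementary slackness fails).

Gradient of f: grad f(x) = Q x + c = (-1, -3)
Constraint values g_i(x) = a_i^T x - b_i:
  g_1((2, -3)) = -1
  g_2((2, -3)) = 0
Stationarity residual: grad f(x) + sum_i lambda_i a_i = (-1, -3)
  -> stationarity FAILS
Primal feasibility (all g_i <= 0): OK
Dual feasibility (all lambda_i >= 0): OK
Complementary slackness (lambda_i * g_i(x) = 0 for all i): OK

Verdict: the first failing condition is stationarity -> stat.

stat


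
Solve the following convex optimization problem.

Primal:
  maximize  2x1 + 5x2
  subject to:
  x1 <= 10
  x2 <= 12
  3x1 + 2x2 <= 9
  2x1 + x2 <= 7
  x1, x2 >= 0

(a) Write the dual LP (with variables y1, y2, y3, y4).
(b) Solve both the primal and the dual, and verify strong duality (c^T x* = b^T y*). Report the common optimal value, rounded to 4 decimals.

The standard primal-dual pair for 'max c^T x s.t. A x <= b, x >= 0' is:
  Dual:  min b^T y  s.t.  A^T y >= c,  y >= 0.

So the dual LP is:
  minimize  10y1 + 12y2 + 9y3 + 7y4
  subject to:
    y1 + 3y3 + 2y4 >= 2
    y2 + 2y3 + y4 >= 5
    y1, y2, y3, y4 >= 0

Solving the primal: x* = (0, 4.5).
  primal value c^T x* = 22.5.
Solving the dual: y* = (0, 0, 2.5, 0).
  dual value b^T y* = 22.5.
Strong duality: c^T x* = b^T y*. Confirmed.

22.5


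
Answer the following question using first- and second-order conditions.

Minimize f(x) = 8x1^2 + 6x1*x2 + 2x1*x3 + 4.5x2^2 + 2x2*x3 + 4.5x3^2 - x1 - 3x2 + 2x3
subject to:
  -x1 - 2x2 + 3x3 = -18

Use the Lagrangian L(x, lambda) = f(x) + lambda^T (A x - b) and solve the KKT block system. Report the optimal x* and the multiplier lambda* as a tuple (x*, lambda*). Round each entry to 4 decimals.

Form the Lagrangian:
  L(x, lambda) = (1/2) x^T Q x + c^T x + lambda^T (A x - b)
Stationarity (grad_x L = 0): Q x + c + A^T lambda = 0.
Primal feasibility: A x = b.

This gives the KKT block system:
  [ Q   A^T ] [ x     ]   [-c ]
  [ A    0  ] [ lambda ] = [ b ]

Solving the linear system:
  x*      = (-0.1145, 3.2433, -3.876)
  lambda* = (8.8754)
  f(x*)   = 71.1947

x* = (-0.1145, 3.2433, -3.876), lambda* = (8.8754)


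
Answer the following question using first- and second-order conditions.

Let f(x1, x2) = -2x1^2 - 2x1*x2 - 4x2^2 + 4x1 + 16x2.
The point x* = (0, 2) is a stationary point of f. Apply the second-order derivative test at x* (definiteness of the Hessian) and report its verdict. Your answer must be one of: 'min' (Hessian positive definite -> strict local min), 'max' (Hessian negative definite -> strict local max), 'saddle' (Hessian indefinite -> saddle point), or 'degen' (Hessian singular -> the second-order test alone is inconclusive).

Compute the Hessian H = grad^2 f:
  H = [[-4, -2], [-2, -8]]
Verify stationarity: grad f(x*) = H x* + g = (0, 0).
Eigenvalues of H: -8.8284, -3.1716.
Both eigenvalues < 0, so H is negative definite -> x* is a strict local max.

max


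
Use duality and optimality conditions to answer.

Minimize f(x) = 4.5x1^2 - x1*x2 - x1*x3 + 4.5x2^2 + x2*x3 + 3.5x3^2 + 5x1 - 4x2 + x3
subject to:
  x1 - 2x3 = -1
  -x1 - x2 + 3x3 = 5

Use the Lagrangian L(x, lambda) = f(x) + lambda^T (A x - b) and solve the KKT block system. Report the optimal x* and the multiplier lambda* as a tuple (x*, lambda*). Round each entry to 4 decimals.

Form the Lagrangian:
  L(x, lambda) = (1/2) x^T Q x + c^T x + lambda^T (A x - b)
Stationarity (grad_x L = 0): Q x + c + A^T lambda = 0.
Primal feasibility: A x = b.

This gives the KKT block system:
  [ Q   A^T ] [ x     ]   [-c ]
  [ A    0  ] [ lambda ] = [ b ]

Solving the linear system:
  x*      = (0.7826, -3.1087, 0.8913)
  lambda* = (-46.1304, -31.8696)
  f(x*)   = 65.2283

x* = (0.7826, -3.1087, 0.8913), lambda* = (-46.1304, -31.8696)


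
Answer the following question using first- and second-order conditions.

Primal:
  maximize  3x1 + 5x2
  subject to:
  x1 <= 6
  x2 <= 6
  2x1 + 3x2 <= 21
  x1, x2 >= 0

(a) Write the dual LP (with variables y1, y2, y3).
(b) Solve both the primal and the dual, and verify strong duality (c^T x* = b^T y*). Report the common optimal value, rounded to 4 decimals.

The standard primal-dual pair for 'max c^T x s.t. A x <= b, x >= 0' is:
  Dual:  min b^T y  s.t.  A^T y >= c,  y >= 0.

So the dual LP is:
  minimize  6y1 + 6y2 + 21y3
  subject to:
    y1 + 2y3 >= 3
    y2 + 3y3 >= 5
    y1, y2, y3 >= 0

Solving the primal: x* = (1.5, 6).
  primal value c^T x* = 34.5.
Solving the dual: y* = (0, 0.5, 1.5).
  dual value b^T y* = 34.5.
Strong duality: c^T x* = b^T y*. Confirmed.

34.5


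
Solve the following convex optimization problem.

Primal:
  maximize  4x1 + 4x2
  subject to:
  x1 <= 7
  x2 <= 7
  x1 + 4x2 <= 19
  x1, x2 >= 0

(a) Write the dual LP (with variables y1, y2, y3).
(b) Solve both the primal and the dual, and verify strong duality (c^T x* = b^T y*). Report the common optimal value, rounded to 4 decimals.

The standard primal-dual pair for 'max c^T x s.t. A x <= b, x >= 0' is:
  Dual:  min b^T y  s.t.  A^T y >= c,  y >= 0.

So the dual LP is:
  minimize  7y1 + 7y2 + 19y3
  subject to:
    y1 + y3 >= 4
    y2 + 4y3 >= 4
    y1, y2, y3 >= 0

Solving the primal: x* = (7, 3).
  primal value c^T x* = 40.
Solving the dual: y* = (3, 0, 1).
  dual value b^T y* = 40.
Strong duality: c^T x* = b^T y*. Confirmed.

40


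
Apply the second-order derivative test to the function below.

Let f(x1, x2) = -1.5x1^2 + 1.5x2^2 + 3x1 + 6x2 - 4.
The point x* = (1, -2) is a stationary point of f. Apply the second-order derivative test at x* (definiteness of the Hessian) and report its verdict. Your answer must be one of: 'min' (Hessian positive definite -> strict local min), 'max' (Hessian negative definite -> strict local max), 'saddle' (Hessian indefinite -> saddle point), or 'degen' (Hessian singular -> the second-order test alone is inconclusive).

Compute the Hessian H = grad^2 f:
  H = [[-3, 0], [0, 3]]
Verify stationarity: grad f(x*) = H x* + g = (0, 0).
Eigenvalues of H: -3, 3.
Eigenvalues have mixed signs, so H is indefinite -> x* is a saddle point.

saddle


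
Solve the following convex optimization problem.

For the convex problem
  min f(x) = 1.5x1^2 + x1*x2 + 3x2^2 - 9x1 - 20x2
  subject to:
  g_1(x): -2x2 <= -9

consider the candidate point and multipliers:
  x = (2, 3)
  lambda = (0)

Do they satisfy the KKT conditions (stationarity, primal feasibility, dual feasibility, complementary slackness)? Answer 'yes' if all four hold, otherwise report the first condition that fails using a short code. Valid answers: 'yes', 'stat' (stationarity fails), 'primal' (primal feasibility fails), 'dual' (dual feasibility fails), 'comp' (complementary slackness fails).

Gradient of f: grad f(x) = Q x + c = (0, 0)
Constraint values g_i(x) = a_i^T x - b_i:
  g_1((2, 3)) = 3
Stationarity residual: grad f(x) + sum_i lambda_i a_i = (0, 0)
  -> stationarity OK
Primal feasibility (all g_i <= 0): FAILS
Dual feasibility (all lambda_i >= 0): OK
Complementary slackness (lambda_i * g_i(x) = 0 for all i): OK

Verdict: the first failing condition is primal_feasibility -> primal.

primal


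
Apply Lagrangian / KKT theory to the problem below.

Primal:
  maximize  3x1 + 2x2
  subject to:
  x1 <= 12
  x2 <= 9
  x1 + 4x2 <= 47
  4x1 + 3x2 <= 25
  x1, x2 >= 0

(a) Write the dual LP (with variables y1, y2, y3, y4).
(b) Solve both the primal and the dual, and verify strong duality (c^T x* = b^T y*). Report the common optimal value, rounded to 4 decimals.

The standard primal-dual pair for 'max c^T x s.t. A x <= b, x >= 0' is:
  Dual:  min b^T y  s.t.  A^T y >= c,  y >= 0.

So the dual LP is:
  minimize  12y1 + 9y2 + 47y3 + 25y4
  subject to:
    y1 + y3 + 4y4 >= 3
    y2 + 4y3 + 3y4 >= 2
    y1, y2, y3, y4 >= 0

Solving the primal: x* = (6.25, 0).
  primal value c^T x* = 18.75.
Solving the dual: y* = (0, 0, 0, 0.75).
  dual value b^T y* = 18.75.
Strong duality: c^T x* = b^T y*. Confirmed.

18.75


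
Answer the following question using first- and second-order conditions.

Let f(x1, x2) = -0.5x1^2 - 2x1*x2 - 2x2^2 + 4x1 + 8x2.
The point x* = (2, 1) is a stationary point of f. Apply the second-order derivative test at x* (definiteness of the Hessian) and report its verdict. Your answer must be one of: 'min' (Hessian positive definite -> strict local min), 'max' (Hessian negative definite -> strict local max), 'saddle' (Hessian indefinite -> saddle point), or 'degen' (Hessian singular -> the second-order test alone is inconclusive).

Compute the Hessian H = grad^2 f:
  H = [[-1, -2], [-2, -4]]
Verify stationarity: grad f(x*) = H x* + g = (0, 0).
Eigenvalues of H: -5, 0.
H has a zero eigenvalue (singular; negative semidefinite but not definite), so H is neither positive definite, negative definite, nor indefinite. The second-order test alone is inconclusive -> degen.
(Indeed, f is constant along the null direction of H through x*, so x* is not a strict local extremum.)

degen


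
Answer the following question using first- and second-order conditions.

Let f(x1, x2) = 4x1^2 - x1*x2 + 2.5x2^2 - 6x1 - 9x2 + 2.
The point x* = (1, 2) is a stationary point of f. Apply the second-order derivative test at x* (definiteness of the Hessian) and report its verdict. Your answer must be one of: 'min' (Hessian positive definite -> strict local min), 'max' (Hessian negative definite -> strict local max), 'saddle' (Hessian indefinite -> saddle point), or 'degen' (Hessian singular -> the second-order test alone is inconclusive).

Compute the Hessian H = grad^2 f:
  H = [[8, -1], [-1, 5]]
Verify stationarity: grad f(x*) = H x* + g = (0, 0).
Eigenvalues of H: 4.6972, 8.3028.
Both eigenvalues > 0, so H is positive definite -> x* is a strict local min.

min


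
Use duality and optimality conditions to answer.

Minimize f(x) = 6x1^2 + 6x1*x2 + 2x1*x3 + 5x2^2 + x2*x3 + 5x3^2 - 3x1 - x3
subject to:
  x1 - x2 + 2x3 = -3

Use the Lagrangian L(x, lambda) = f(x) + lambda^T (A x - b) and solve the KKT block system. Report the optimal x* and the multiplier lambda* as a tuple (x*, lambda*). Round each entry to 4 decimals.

Form the Lagrangian:
  L(x, lambda) = (1/2) x^T Q x + c^T x + lambda^T (A x - b)
Stationarity (grad_x L = 0): Q x + c + A^T lambda = 0.
Primal feasibility: A x = b.

This gives the KKT block system:
  [ Q   A^T ] [ x     ]   [-c ]
  [ A    0  ] [ lambda ] = [ b ]

Solving the linear system:
  x*      = (-0.4255, 0.8298, -0.8723)
  lambda* = (4.8723)
  f(x*)   = 8.383

x* = (-0.4255, 0.8298, -0.8723), lambda* = (4.8723)


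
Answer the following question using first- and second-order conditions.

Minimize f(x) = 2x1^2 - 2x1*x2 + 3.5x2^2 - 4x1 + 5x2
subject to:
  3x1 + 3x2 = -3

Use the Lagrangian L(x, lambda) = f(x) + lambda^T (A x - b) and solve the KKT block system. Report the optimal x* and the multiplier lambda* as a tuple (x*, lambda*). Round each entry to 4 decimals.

Form the Lagrangian:
  L(x, lambda) = (1/2) x^T Q x + c^T x + lambda^T (A x - b)
Stationarity (grad_x L = 0): Q x + c + A^T lambda = 0.
Primal feasibility: A x = b.

This gives the KKT block system:
  [ Q   A^T ] [ x     ]   [-c ]
  [ A    0  ] [ lambda ] = [ b ]

Solving the linear system:
  x*      = (0, -1)
  lambda* = (0.6667)
  f(x*)   = -1.5

x* = (0, -1), lambda* = (0.6667)


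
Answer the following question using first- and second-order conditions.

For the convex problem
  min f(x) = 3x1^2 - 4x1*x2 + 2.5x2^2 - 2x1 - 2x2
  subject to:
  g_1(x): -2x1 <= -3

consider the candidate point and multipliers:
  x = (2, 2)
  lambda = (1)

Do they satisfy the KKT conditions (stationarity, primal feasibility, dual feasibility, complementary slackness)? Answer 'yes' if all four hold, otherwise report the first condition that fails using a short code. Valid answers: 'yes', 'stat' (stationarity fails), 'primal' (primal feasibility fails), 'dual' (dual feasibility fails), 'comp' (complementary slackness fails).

Gradient of f: grad f(x) = Q x + c = (2, 0)
Constraint values g_i(x) = a_i^T x - b_i:
  g_1((2, 2)) = -1
Stationarity residual: grad f(x) + sum_i lambda_i a_i = (0, 0)
  -> stationarity OK
Primal feasibility (all g_i <= 0): OK
Dual feasibility (all lambda_i >= 0): OK
Complementary slackness (lambda_i * g_i(x) = 0 for all i): FAILS

Verdict: the first failing condition is complementary_slackness -> comp.

comp


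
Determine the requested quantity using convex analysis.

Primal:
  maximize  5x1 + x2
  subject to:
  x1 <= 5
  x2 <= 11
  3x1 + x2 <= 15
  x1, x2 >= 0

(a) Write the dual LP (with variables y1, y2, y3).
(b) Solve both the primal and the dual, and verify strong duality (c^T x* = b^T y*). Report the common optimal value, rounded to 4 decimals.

The standard primal-dual pair for 'max c^T x s.t. A x <= b, x >= 0' is:
  Dual:  min b^T y  s.t.  A^T y >= c,  y >= 0.

So the dual LP is:
  minimize  5y1 + 11y2 + 15y3
  subject to:
    y1 + 3y3 >= 5
    y2 + y3 >= 1
    y1, y2, y3 >= 0

Solving the primal: x* = (5, 0).
  primal value c^T x* = 25.
Solving the dual: y* = (2, 0, 1).
  dual value b^T y* = 25.
Strong duality: c^T x* = b^T y*. Confirmed.

25


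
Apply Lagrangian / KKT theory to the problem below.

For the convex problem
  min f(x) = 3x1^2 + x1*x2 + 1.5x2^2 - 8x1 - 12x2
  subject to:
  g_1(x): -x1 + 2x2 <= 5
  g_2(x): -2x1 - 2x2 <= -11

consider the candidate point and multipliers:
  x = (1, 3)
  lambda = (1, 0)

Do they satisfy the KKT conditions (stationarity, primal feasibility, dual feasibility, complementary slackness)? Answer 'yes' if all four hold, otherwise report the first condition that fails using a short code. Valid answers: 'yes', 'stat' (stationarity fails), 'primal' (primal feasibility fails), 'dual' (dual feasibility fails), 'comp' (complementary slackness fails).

Gradient of f: grad f(x) = Q x + c = (1, -2)
Constraint values g_i(x) = a_i^T x - b_i:
  g_1((1, 3)) = 0
  g_2((1, 3)) = 3
Stationarity residual: grad f(x) + sum_i lambda_i a_i = (0, 0)
  -> stationarity OK
Primal feasibility (all g_i <= 0): FAILS
Dual feasibility (all lambda_i >= 0): OK
Complementary slackness (lambda_i * g_i(x) = 0 for all i): OK

Verdict: the first failing condition is primal_feasibility -> primal.

primal


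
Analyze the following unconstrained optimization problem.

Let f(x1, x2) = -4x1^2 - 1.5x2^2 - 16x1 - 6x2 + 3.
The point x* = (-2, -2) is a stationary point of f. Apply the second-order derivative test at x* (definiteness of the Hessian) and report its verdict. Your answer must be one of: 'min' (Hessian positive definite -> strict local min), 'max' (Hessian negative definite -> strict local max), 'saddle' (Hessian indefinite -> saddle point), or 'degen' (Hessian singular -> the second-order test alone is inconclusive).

Compute the Hessian H = grad^2 f:
  H = [[-8, 0], [0, -3]]
Verify stationarity: grad f(x*) = H x* + g = (0, 0).
Eigenvalues of H: -8, -3.
Both eigenvalues < 0, so H is negative definite -> x* is a strict local max.

max


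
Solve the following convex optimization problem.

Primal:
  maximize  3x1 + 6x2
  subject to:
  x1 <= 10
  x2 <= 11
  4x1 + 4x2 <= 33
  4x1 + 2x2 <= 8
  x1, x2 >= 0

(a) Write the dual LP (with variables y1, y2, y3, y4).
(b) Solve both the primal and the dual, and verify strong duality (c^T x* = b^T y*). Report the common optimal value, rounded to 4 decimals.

The standard primal-dual pair for 'max c^T x s.t. A x <= b, x >= 0' is:
  Dual:  min b^T y  s.t.  A^T y >= c,  y >= 0.

So the dual LP is:
  minimize  10y1 + 11y2 + 33y3 + 8y4
  subject to:
    y1 + 4y3 + 4y4 >= 3
    y2 + 4y3 + 2y4 >= 6
    y1, y2, y3, y4 >= 0

Solving the primal: x* = (0, 4).
  primal value c^T x* = 24.
Solving the dual: y* = (0, 0, 0, 3).
  dual value b^T y* = 24.
Strong duality: c^T x* = b^T y*. Confirmed.

24


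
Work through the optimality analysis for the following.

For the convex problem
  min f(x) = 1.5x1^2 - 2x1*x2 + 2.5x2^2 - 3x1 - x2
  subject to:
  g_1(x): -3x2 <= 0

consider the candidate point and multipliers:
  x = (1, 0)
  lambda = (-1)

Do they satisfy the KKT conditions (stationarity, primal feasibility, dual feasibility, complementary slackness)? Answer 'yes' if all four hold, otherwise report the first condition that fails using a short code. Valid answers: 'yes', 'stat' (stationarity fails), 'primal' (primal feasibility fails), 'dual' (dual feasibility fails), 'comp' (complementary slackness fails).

Gradient of f: grad f(x) = Q x + c = (0, -3)
Constraint values g_i(x) = a_i^T x - b_i:
  g_1((1, 0)) = 0
Stationarity residual: grad f(x) + sum_i lambda_i a_i = (0, 0)
  -> stationarity OK
Primal feasibility (all g_i <= 0): OK
Dual feasibility (all lambda_i >= 0): FAILS
Complementary slackness (lambda_i * g_i(x) = 0 for all i): OK

Verdict: the first failing condition is dual_feasibility -> dual.

dual


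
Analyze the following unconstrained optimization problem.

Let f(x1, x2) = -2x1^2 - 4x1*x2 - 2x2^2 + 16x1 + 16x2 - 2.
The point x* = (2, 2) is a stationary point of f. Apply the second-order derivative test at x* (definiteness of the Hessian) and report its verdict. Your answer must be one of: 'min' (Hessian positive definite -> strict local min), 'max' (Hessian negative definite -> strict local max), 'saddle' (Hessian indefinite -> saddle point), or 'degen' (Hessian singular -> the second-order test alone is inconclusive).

Compute the Hessian H = grad^2 f:
  H = [[-4, -4], [-4, -4]]
Verify stationarity: grad f(x*) = H x* + g = (0, 0).
Eigenvalues of H: -8, 0.
H has a zero eigenvalue (singular; negative semidefinite but not definite), so H is neither positive definite, negative definite, nor indefinite. The second-order test alone is inconclusive -> degen.
(Indeed, f is constant along the null direction of H through x*, so x* is not a strict local extremum.)

degen


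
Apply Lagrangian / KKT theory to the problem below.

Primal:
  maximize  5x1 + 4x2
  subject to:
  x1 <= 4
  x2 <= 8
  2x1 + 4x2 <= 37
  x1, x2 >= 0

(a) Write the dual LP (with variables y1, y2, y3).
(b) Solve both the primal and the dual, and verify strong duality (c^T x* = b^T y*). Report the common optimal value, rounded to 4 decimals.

The standard primal-dual pair for 'max c^T x s.t. A x <= b, x >= 0' is:
  Dual:  min b^T y  s.t.  A^T y >= c,  y >= 0.

So the dual LP is:
  minimize  4y1 + 8y2 + 37y3
  subject to:
    y1 + 2y3 >= 5
    y2 + 4y3 >= 4
    y1, y2, y3 >= 0

Solving the primal: x* = (4, 7.25).
  primal value c^T x* = 49.
Solving the dual: y* = (3, 0, 1).
  dual value b^T y* = 49.
Strong duality: c^T x* = b^T y*. Confirmed.

49


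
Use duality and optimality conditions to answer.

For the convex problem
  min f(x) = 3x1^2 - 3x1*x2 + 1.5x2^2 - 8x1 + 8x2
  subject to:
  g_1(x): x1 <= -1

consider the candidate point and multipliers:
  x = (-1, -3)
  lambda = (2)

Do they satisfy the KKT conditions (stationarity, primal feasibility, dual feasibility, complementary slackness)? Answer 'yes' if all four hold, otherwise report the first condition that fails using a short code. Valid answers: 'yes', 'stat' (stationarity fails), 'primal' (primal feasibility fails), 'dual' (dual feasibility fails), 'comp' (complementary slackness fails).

Gradient of f: grad f(x) = Q x + c = (-5, 2)
Constraint values g_i(x) = a_i^T x - b_i:
  g_1((-1, -3)) = 0
Stationarity residual: grad f(x) + sum_i lambda_i a_i = (-3, 2)
  -> stationarity FAILS
Primal feasibility (all g_i <= 0): OK
Dual feasibility (all lambda_i >= 0): OK
Complementary slackness (lambda_i * g_i(x) = 0 for all i): OK

Verdict: the first failing condition is stationarity -> stat.

stat


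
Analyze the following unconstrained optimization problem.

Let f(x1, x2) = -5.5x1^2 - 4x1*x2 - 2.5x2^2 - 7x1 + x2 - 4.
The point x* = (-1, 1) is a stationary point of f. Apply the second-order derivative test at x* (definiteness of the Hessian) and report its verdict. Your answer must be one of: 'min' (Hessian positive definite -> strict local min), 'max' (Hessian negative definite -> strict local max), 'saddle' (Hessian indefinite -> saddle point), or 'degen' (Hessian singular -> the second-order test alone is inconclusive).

Compute the Hessian H = grad^2 f:
  H = [[-11, -4], [-4, -5]]
Verify stationarity: grad f(x*) = H x* + g = (0, 0).
Eigenvalues of H: -13, -3.
Both eigenvalues < 0, so H is negative definite -> x* is a strict local max.

max


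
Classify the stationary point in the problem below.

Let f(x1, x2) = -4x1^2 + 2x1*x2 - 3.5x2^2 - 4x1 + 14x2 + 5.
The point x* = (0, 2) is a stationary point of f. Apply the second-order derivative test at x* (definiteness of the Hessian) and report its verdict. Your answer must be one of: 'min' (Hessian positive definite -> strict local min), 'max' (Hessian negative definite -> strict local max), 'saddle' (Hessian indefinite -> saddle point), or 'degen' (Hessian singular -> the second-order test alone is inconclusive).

Compute the Hessian H = grad^2 f:
  H = [[-8, 2], [2, -7]]
Verify stationarity: grad f(x*) = H x* + g = (0, 0).
Eigenvalues of H: -9.5616, -5.4384.
Both eigenvalues < 0, so H is negative definite -> x* is a strict local max.

max


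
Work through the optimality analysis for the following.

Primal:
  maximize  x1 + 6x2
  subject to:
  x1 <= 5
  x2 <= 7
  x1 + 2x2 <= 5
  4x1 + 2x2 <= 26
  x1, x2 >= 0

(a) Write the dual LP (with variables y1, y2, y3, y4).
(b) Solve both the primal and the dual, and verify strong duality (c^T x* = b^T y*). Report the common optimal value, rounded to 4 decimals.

The standard primal-dual pair for 'max c^T x s.t. A x <= b, x >= 0' is:
  Dual:  min b^T y  s.t.  A^T y >= c,  y >= 0.

So the dual LP is:
  minimize  5y1 + 7y2 + 5y3 + 26y4
  subject to:
    y1 + y3 + 4y4 >= 1
    y2 + 2y3 + 2y4 >= 6
    y1, y2, y3, y4 >= 0

Solving the primal: x* = (0, 2.5).
  primal value c^T x* = 15.
Solving the dual: y* = (0, 0, 3, 0).
  dual value b^T y* = 15.
Strong duality: c^T x* = b^T y*. Confirmed.

15


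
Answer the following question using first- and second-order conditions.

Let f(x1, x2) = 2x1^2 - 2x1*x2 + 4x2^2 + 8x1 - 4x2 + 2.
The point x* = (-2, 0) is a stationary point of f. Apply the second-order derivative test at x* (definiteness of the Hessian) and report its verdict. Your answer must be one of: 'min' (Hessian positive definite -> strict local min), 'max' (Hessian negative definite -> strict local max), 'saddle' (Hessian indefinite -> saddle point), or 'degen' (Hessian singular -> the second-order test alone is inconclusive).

Compute the Hessian H = grad^2 f:
  H = [[4, -2], [-2, 8]]
Verify stationarity: grad f(x*) = H x* + g = (0, 0).
Eigenvalues of H: 3.1716, 8.8284.
Both eigenvalues > 0, so H is positive definite -> x* is a strict local min.

min


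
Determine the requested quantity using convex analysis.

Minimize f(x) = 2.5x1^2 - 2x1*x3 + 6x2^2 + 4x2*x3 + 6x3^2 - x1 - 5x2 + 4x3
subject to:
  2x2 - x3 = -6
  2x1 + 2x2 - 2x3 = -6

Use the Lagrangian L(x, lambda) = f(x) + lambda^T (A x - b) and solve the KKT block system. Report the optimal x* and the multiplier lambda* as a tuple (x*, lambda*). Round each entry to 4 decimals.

Form the Lagrangian:
  L(x, lambda) = (1/2) x^T Q x + c^T x + lambda^T (A x - b)
Stationarity (grad_x L = 0): Q x + c + A^T lambda = 0.
Primal feasibility: A x = b.

This gives the KKT block system:
  [ Q   A^T ] [ x     ]   [-c ]
  [ A    0  ] [ lambda ] = [ b ]

Solving the linear system:
  x*      = (0.7945, -2.2055, 1.589)
  lambda* = (12.4521, 0.1027)
  f(x*)   = 45.9589

x* = (0.7945, -2.2055, 1.589), lambda* = (12.4521, 0.1027)


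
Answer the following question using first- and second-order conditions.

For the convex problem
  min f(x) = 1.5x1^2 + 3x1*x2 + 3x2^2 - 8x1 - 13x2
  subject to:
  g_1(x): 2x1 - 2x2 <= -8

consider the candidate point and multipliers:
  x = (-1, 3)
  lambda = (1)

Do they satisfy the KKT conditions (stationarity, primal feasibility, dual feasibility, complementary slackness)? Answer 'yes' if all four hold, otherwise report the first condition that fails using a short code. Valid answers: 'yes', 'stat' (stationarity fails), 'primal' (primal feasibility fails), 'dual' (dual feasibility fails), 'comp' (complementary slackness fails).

Gradient of f: grad f(x) = Q x + c = (-2, 2)
Constraint values g_i(x) = a_i^T x - b_i:
  g_1((-1, 3)) = 0
Stationarity residual: grad f(x) + sum_i lambda_i a_i = (0, 0)
  -> stationarity OK
Primal feasibility (all g_i <= 0): OK
Dual feasibility (all lambda_i >= 0): OK
Complementary slackness (lambda_i * g_i(x) = 0 for all i): OK

Verdict: yes, KKT holds.

yes


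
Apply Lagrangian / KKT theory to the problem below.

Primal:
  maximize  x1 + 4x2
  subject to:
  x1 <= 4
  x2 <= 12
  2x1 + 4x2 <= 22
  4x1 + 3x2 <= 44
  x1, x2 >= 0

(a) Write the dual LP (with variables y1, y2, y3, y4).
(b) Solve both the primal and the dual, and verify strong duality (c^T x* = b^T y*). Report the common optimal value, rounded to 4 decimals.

The standard primal-dual pair for 'max c^T x s.t. A x <= b, x >= 0' is:
  Dual:  min b^T y  s.t.  A^T y >= c,  y >= 0.

So the dual LP is:
  minimize  4y1 + 12y2 + 22y3 + 44y4
  subject to:
    y1 + 2y3 + 4y4 >= 1
    y2 + 4y3 + 3y4 >= 4
    y1, y2, y3, y4 >= 0

Solving the primal: x* = (0, 5.5).
  primal value c^T x* = 22.
Solving the dual: y* = (0, 0, 1, 0).
  dual value b^T y* = 22.
Strong duality: c^T x* = b^T y*. Confirmed.

22


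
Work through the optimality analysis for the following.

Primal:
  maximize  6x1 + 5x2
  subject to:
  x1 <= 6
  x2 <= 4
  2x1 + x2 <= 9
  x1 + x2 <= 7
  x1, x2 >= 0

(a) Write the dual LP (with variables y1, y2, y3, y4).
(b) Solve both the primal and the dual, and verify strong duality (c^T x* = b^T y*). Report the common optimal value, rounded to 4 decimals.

The standard primal-dual pair for 'max c^T x s.t. A x <= b, x >= 0' is:
  Dual:  min b^T y  s.t.  A^T y >= c,  y >= 0.

So the dual LP is:
  minimize  6y1 + 4y2 + 9y3 + 7y4
  subject to:
    y1 + 2y3 + y4 >= 6
    y2 + y3 + y4 >= 5
    y1, y2, y3, y4 >= 0

Solving the primal: x* = (2.5, 4).
  primal value c^T x* = 35.
Solving the dual: y* = (0, 2, 3, 0).
  dual value b^T y* = 35.
Strong duality: c^T x* = b^T y*. Confirmed.

35


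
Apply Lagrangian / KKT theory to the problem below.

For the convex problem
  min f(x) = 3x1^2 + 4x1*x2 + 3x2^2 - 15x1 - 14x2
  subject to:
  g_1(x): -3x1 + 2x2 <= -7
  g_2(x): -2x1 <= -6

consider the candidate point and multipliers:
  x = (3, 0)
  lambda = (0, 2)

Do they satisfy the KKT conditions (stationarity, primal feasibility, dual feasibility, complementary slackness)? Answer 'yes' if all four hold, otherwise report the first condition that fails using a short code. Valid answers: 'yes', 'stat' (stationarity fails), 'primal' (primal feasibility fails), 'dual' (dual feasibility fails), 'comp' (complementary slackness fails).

Gradient of f: grad f(x) = Q x + c = (3, -2)
Constraint values g_i(x) = a_i^T x - b_i:
  g_1((3, 0)) = -2
  g_2((3, 0)) = 0
Stationarity residual: grad f(x) + sum_i lambda_i a_i = (-1, -2)
  -> stationarity FAILS
Primal feasibility (all g_i <= 0): OK
Dual feasibility (all lambda_i >= 0): OK
Complementary slackness (lambda_i * g_i(x) = 0 for all i): OK

Verdict: the first failing condition is stationarity -> stat.

stat


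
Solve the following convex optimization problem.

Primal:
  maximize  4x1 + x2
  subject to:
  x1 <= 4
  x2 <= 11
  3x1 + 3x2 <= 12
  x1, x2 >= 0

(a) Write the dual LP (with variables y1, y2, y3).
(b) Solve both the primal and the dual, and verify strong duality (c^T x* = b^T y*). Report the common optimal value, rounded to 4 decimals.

The standard primal-dual pair for 'max c^T x s.t. A x <= b, x >= 0' is:
  Dual:  min b^T y  s.t.  A^T y >= c,  y >= 0.

So the dual LP is:
  minimize  4y1 + 11y2 + 12y3
  subject to:
    y1 + 3y3 >= 4
    y2 + 3y3 >= 1
    y1, y2, y3 >= 0

Solving the primal: x* = (4, 0).
  primal value c^T x* = 16.
Solving the dual: y* = (3, 0, 0.3333).
  dual value b^T y* = 16.
Strong duality: c^T x* = b^T y*. Confirmed.

16


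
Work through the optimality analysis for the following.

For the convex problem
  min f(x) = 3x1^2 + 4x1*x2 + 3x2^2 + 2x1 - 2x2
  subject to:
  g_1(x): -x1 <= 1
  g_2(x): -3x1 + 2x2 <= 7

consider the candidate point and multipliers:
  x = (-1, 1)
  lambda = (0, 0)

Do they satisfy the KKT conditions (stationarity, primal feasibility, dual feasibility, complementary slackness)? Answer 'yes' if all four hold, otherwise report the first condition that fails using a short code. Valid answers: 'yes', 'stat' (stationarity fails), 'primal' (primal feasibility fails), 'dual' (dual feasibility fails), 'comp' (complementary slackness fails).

Gradient of f: grad f(x) = Q x + c = (0, 0)
Constraint values g_i(x) = a_i^T x - b_i:
  g_1((-1, 1)) = 0
  g_2((-1, 1)) = -2
Stationarity residual: grad f(x) + sum_i lambda_i a_i = (0, 0)
  -> stationarity OK
Primal feasibility (all g_i <= 0): OK
Dual feasibility (all lambda_i >= 0): OK
Complementary slackness (lambda_i * g_i(x) = 0 for all i): OK

Verdict: yes, KKT holds.

yes


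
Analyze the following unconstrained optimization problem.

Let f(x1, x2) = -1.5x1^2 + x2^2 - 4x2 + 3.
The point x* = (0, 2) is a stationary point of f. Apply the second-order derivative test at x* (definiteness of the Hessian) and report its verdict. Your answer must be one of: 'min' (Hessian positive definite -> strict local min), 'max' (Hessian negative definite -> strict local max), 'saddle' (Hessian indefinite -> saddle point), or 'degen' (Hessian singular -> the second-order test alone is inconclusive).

Compute the Hessian H = grad^2 f:
  H = [[-3, 0], [0, 2]]
Verify stationarity: grad f(x*) = H x* + g = (0, 0).
Eigenvalues of H: -3, 2.
Eigenvalues have mixed signs, so H is indefinite -> x* is a saddle point.

saddle


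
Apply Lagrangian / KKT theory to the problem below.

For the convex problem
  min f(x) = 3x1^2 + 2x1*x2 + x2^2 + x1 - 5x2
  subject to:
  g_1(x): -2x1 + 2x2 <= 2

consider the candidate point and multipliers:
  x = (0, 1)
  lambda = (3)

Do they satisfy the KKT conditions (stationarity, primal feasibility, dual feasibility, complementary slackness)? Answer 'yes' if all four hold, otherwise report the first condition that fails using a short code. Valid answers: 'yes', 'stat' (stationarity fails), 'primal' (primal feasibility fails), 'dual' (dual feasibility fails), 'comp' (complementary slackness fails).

Gradient of f: grad f(x) = Q x + c = (3, -3)
Constraint values g_i(x) = a_i^T x - b_i:
  g_1((0, 1)) = 0
Stationarity residual: grad f(x) + sum_i lambda_i a_i = (-3, 3)
  -> stationarity FAILS
Primal feasibility (all g_i <= 0): OK
Dual feasibility (all lambda_i >= 0): OK
Complementary slackness (lambda_i * g_i(x) = 0 for all i): OK

Verdict: the first failing condition is stationarity -> stat.

stat


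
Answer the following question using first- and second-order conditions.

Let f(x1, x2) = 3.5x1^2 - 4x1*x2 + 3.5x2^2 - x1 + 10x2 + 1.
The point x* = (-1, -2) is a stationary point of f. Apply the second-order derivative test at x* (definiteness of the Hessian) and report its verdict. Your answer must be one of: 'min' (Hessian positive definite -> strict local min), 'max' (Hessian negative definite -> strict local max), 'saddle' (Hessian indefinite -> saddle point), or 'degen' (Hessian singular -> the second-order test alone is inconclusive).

Compute the Hessian H = grad^2 f:
  H = [[7, -4], [-4, 7]]
Verify stationarity: grad f(x*) = H x* + g = (0, 0).
Eigenvalues of H: 3, 11.
Both eigenvalues > 0, so H is positive definite -> x* is a strict local min.

min


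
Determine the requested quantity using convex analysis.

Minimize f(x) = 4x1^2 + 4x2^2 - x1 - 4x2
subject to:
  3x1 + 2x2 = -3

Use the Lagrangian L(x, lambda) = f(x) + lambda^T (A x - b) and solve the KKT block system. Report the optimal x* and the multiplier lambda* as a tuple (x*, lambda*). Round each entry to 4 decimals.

Form the Lagrangian:
  L(x, lambda) = (1/2) x^T Q x + c^T x + lambda^T (A x - b)
Stationarity (grad_x L = 0): Q x + c + A^T lambda = 0.
Primal feasibility: A x = b.

This gives the KKT block system:
  [ Q   A^T ] [ x     ]   [-c ]
  [ A    0  ] [ lambda ] = [ b ]

Solving the linear system:
  x*      = (-0.8846, -0.1731)
  lambda* = (2.6923)
  f(x*)   = 4.8269

x* = (-0.8846, -0.1731), lambda* = (2.6923)


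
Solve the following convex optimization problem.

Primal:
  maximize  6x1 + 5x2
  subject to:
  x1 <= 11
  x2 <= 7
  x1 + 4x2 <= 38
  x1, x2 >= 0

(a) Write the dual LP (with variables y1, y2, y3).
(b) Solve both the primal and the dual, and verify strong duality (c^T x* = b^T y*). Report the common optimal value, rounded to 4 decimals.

The standard primal-dual pair for 'max c^T x s.t. A x <= b, x >= 0' is:
  Dual:  min b^T y  s.t.  A^T y >= c,  y >= 0.

So the dual LP is:
  minimize  11y1 + 7y2 + 38y3
  subject to:
    y1 + y3 >= 6
    y2 + 4y3 >= 5
    y1, y2, y3 >= 0

Solving the primal: x* = (11, 6.75).
  primal value c^T x* = 99.75.
Solving the dual: y* = (4.75, 0, 1.25).
  dual value b^T y* = 99.75.
Strong duality: c^T x* = b^T y*. Confirmed.

99.75


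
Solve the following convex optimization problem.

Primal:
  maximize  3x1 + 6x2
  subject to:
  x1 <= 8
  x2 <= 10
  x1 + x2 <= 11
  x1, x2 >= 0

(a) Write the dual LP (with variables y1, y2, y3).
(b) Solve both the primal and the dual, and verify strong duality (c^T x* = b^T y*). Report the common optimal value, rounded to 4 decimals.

The standard primal-dual pair for 'max c^T x s.t. A x <= b, x >= 0' is:
  Dual:  min b^T y  s.t.  A^T y >= c,  y >= 0.

So the dual LP is:
  minimize  8y1 + 10y2 + 11y3
  subject to:
    y1 + y3 >= 3
    y2 + y3 >= 6
    y1, y2, y3 >= 0

Solving the primal: x* = (1, 10).
  primal value c^T x* = 63.
Solving the dual: y* = (0, 3, 3).
  dual value b^T y* = 63.
Strong duality: c^T x* = b^T y*. Confirmed.

63


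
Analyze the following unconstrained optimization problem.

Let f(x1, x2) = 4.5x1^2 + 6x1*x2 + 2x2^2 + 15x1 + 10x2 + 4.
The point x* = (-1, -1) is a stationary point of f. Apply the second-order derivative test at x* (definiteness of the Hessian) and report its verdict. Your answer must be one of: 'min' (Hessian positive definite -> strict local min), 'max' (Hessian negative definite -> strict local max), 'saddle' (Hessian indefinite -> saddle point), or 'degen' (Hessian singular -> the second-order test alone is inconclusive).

Compute the Hessian H = grad^2 f:
  H = [[9, 6], [6, 4]]
Verify stationarity: grad f(x*) = H x* + g = (0, 0).
Eigenvalues of H: 0, 13.
H has a zero eigenvalue (singular; positive semidefinite but not definite), so H is neither positive definite, negative definite, nor indefinite. The second-order test alone is inconclusive -> degen.
(Indeed, f is constant along the null direction of H through x*, so x* is not a strict local extremum.)

degen


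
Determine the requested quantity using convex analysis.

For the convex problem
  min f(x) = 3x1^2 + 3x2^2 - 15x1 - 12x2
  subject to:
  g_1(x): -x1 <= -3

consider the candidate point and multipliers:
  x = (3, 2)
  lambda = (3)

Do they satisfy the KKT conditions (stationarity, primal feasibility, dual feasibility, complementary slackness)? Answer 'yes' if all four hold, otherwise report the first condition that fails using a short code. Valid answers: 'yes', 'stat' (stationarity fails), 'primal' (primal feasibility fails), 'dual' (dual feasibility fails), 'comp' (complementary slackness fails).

Gradient of f: grad f(x) = Q x + c = (3, 0)
Constraint values g_i(x) = a_i^T x - b_i:
  g_1((3, 2)) = 0
Stationarity residual: grad f(x) + sum_i lambda_i a_i = (0, 0)
  -> stationarity OK
Primal feasibility (all g_i <= 0): OK
Dual feasibility (all lambda_i >= 0): OK
Complementary slackness (lambda_i * g_i(x) = 0 for all i): OK

Verdict: yes, KKT holds.

yes


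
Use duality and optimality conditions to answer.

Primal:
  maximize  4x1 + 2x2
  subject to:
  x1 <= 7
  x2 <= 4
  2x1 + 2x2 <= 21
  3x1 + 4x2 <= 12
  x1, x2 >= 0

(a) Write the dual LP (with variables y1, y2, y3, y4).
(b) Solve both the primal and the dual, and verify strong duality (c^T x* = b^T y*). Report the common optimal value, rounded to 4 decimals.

The standard primal-dual pair for 'max c^T x s.t. A x <= b, x >= 0' is:
  Dual:  min b^T y  s.t.  A^T y >= c,  y >= 0.

So the dual LP is:
  minimize  7y1 + 4y2 + 21y3 + 12y4
  subject to:
    y1 + 2y3 + 3y4 >= 4
    y2 + 2y3 + 4y4 >= 2
    y1, y2, y3, y4 >= 0

Solving the primal: x* = (4, 0).
  primal value c^T x* = 16.
Solving the dual: y* = (0, 0, 0, 1.3333).
  dual value b^T y* = 16.
Strong duality: c^T x* = b^T y*. Confirmed.

16


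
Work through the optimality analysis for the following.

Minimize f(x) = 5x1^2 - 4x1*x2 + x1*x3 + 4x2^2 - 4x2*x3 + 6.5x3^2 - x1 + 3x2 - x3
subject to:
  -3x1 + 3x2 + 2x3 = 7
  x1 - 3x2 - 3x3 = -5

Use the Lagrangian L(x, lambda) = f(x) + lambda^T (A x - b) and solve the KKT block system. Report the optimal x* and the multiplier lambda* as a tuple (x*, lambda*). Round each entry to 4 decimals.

Form the Lagrangian:
  L(x, lambda) = (1/2) x^T Q x + c^T x + lambda^T (A x - b)
Stationarity (grad_x L = 0): Q x + c + A^T lambda = 0.
Primal feasibility: A x = b.

This gives the KKT block system:
  [ Q   A^T ] [ x     ]   [-c ]
  [ A    0  ] [ lambda ] = [ b ]

Solving the linear system:
  x*      = (-1.329, 0.5656, 0.658)
  lambda* = (-6.2458, -2.8429)
  f(x*)   = 15.9372

x* = (-1.329, 0.5656, 0.658), lambda* = (-6.2458, -2.8429)
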